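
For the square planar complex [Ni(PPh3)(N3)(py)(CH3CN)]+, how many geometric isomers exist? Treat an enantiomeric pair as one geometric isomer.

3

A square has two trans pairs of vertices; adjacent vertices are cis.
Working through the distinct placements yields 3 geometric isomers: (CH3CN/PPh3 trans, N3/py trans); (CH3CN/py trans, N3/PPh3 trans); (CH3CN/N3 trans, PPh3/py trans).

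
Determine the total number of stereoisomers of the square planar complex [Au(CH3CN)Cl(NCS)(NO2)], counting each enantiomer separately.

3

In a square planar complex each vertex has one trans partner and two cis neighbours.
The distinct arrangements are (3 in all): (CH3CN/NCS trans, Cl/NO2 trans); (CH3CN/NO2 trans, Cl/NCS trans); (CH3CN/Cl trans, NCS/NO2 trans).
Each arrangement has an internal mirror plane or centre of symmetry, so none is chiral.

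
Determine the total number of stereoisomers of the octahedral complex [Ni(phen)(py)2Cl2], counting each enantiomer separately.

In an octahedral complex each vertex has one trans partner and four cis neighbours.
Each phen is bidentate and must span two cis positions.
There are 3 geometric isomers: py cis, Cl trans; py trans, Cl cis; py cis, Cl cis (chiral).
One of these lacks any improper symmetry element and so occurs as an enantiomeric pair, giving 3 + 1 = 4 stereoisomers in total.

4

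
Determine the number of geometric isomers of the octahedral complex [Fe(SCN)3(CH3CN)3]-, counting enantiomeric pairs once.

2

In an octahedral complex each vertex has one trans partner and four cis neighbours.
There are 2 geometric isomers: SCN mer; SCN fac.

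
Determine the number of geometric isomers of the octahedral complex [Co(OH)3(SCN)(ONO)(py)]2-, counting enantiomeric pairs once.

In an octahedral complex each vertex has one trans partner and four cis neighbours.
There are 4 geometric isomers: OH mer (3 arrangements); OH fac (chiral).

4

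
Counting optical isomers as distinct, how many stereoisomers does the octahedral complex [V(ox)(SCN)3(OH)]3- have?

2

An octahedron has six vertices in three trans pairs; every non-trans pair is cis.
Each ox is bidentate and must span two cis positions.
There are 2 geometric isomers: SCN fac; SCN mer.
Each arrangement has an internal mirror plane or centre of symmetry, so none is chiral.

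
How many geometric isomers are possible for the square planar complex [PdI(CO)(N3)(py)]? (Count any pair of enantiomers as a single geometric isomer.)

A square has two trans pairs of vertices; adjacent vertices are cis.
Working through the distinct placements yields 3 geometric isomers: (CO/N3 trans, I/py trans); (CO/py trans, I/N3 trans); (CO/I trans, N3/py trans).

3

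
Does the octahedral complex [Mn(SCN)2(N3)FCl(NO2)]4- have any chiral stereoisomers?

yes

The six octahedral sites form three mutually perpendicular trans pairs.
Systematic enumeration (placing each ligand type in turn and discarding arrangements equivalent by rotation or reflection) gives 9 geometric isomers.
Of these, 6 lack any improper symmetry element and so occur as enantiomeric pairs, giving 9 + 6 = 15 stereoisomers in total.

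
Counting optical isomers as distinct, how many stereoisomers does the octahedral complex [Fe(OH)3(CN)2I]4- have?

The six octahedral sites form three mutually perpendicular trans pairs.
There are 3 geometric isomers: OH mer, CN trans; OH mer, CN cis; OH fac, CN cis.
Each arrangement has an internal mirror plane or centre of symmetry, so none is chiral.

3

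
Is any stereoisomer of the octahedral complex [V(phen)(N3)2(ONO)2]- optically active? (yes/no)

yes

Each phen is bidentate and must span two cis positions.
The distinct arrangements are (3 in all): N3 trans, ONO cis; N3 cis, ONO cis (chiral); N3 cis, ONO trans.
One of these lacks any improper symmetry element and so occurs as an enantiomeric pair, giving 3 + 1 = 4 stereoisomers in total.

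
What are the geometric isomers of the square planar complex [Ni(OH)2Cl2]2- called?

A square has two trans pairs of vertices; adjacent vertices are cis.
Working through the distinct placements yields 2 geometric isomers: OH cis; OH trans.

cis and trans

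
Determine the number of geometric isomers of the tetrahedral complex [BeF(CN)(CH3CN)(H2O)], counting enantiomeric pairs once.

All four vertices of a tetrahedron are equivalent and mutually adjacent, so cis/trans isomerism cannot arise.
Only one geometric arrangement is possible; it has no improper symmetry element, so it exists as a pair of enantiomers (2 stereoisomers).

1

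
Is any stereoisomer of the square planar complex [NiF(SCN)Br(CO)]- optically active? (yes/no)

no

The distinct arrangements are (3 in all): (Br/F trans, CO/SCN trans); (Br/SCN trans, CO/F trans); (Br/CO trans, F/SCN trans).
Each arrangement has an internal mirror plane or centre of symmetry, so none is chiral.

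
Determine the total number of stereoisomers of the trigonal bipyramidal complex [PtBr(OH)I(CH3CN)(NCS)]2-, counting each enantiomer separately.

Exhaustive case analysis gives 10 geometric isomers.
Of these, 10 lack any improper symmetry element and so occur as enantiomeric pairs, giving 10 + 10 = 20 stereoisomers in total.

20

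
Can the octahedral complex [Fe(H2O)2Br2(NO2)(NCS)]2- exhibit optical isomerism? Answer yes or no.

yes

An octahedron has six vertices in three trans pairs; every non-trans pair is cis.
Systematic placement gives 6 geometric isomers: H2O trans, Br trans; H2O cis, Br trans; H2O cis, Br cis (3 arrangements, 2 chiral); H2O trans, Br cis.
Of these, 2 lack any improper symmetry element and so occur as enantiomeric pairs, giving 6 + 2 = 8 stereoisomers in total.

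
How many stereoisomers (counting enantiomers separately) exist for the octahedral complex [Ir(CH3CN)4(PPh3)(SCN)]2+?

In an octahedral complex each vertex has one trans partner and four cis neighbours.
Systematic placement gives 2 geometric isomers: PPh3 and SCN mutually trans; PPh3 and SCN mutually cis.
Each arrangement has an internal mirror plane or centre of symmetry, so none is chiral.

2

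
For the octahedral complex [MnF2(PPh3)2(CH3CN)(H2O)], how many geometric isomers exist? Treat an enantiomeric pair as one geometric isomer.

6

In an octahedral complex each vertex has one trans partner and four cis neighbours.
Systematic placement gives 6 geometric isomers: F cis, PPh3 trans; F cis, PPh3 cis (3 arrangements, 2 chiral); F trans, PPh3 trans; F trans, PPh3 cis.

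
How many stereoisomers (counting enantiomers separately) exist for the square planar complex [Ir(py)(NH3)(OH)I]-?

There are 3 geometric isomers: (I/OH trans, NH3/py trans); (I/py trans, NH3/OH trans); (I/NH3 trans, OH/py trans).
Each arrangement has an internal mirror plane or centre of symmetry, so none is chiral.

3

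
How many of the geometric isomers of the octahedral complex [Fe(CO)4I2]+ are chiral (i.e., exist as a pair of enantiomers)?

An octahedron has six vertices in three trans pairs; every non-trans pair is cis.
There are 2 geometric isomers: I trans; I cis.
Each arrangement has an internal mirror plane or centre of symmetry, so none is chiral.

0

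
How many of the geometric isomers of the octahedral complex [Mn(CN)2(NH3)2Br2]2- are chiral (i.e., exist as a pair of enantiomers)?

1

The six octahedral sites form three mutually perpendicular trans pairs.
Working through the distinct placements yields 5 geometric isomers: CN trans, NH3 trans, Br trans; CN cis, NH3 cis, Br trans; CN cis, NH3 trans, Br cis; CN cis, NH3 cis, Br cis (chiral); CN trans, NH3 cis, Br cis.
One of these lacks any improper symmetry element and so occurs as an enantiomeric pair, giving 5 + 1 = 6 stereoisomers in total.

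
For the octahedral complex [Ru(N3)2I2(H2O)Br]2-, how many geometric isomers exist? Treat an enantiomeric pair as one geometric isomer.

In an octahedral complex each vertex has one trans partner and four cis neighbours.
The distinct arrangements are (6 in all): N3 trans, I trans; N3 cis, I cis (3 arrangements, 2 chiral); N3 trans, I cis; N3 cis, I trans.

6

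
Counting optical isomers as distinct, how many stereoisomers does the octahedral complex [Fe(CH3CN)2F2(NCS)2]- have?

6

In an octahedral complex each vertex has one trans partner and four cis neighbours.
The distinct arrangements are (5 in all): CH3CN trans, F trans, NCS trans; CH3CN trans, F cis, NCS cis; CH3CN cis, F cis, NCS trans; CH3CN cis, F cis, NCS cis (chiral); CH3CN cis, F trans, NCS cis.
One of these lacks any improper symmetry element and so occurs as an enantiomeric pair, giving 5 + 1 = 6 stereoisomers in total.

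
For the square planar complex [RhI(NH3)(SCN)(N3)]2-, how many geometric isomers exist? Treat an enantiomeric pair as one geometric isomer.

A square has two trans pairs of vertices; adjacent vertices are cis.
Systematic placement gives 3 geometric isomers: (I/NH3 trans, N3/SCN trans); (I/SCN trans, N3/NH3 trans); (I/N3 trans, NH3/SCN trans).

3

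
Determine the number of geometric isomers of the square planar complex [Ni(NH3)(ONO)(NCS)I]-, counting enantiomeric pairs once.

3

A square has two trans pairs of vertices; adjacent vertices are cis.
The distinct arrangements are (3 in all): (I/NH3 trans, NCS/ONO trans); (I/ONO trans, NCS/NH3 trans); (I/NCS trans, NH3/ONO trans).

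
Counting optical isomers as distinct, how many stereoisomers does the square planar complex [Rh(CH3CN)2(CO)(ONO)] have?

2

A square has two trans pairs of vertices; adjacent vertices are cis.
Systematic placement gives 2 geometric isomers: CH3CN cis; CH3CN trans.
Each arrangement has an internal mirror plane or centre of symmetry, so none is chiral.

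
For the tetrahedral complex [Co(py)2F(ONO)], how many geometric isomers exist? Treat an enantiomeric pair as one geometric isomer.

1

In a tetrahedral complex all four positions are equivalent and every pair of ligands is adjacent — there is no cis/trans distinction.
Only one geometric arrangement is possible.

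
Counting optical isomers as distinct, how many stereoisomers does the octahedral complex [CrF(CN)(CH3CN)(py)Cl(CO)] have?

The six octahedral sites form three mutually perpendicular trans pairs.
Systematic enumeration (placing each ligand type in turn and discarding arrangements equivalent by rotation or reflection) gives 15 geometric isomers.
Of these, 15 lack any improper symmetry element and so occur as enantiomeric pairs, giving 15 + 15 = 30 stereoisomers in total.

30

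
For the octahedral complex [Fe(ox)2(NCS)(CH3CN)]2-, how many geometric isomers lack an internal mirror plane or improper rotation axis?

In an octahedral complex each vertex has one trans partner and four cis neighbours.
Each ox is bidentate and must span two cis positions.
There are 2 geometric isomers: NCS and CH3CN mutually trans; NCS and CH3CN mutually cis (chiral).
One of these lacks any improper symmetry element and so occurs as an enantiomeric pair, giving 2 + 1 = 3 stereoisomers in total.

1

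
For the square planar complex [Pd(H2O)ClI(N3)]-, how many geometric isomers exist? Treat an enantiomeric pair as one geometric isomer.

In a square planar complex each vertex has one trans partner and two cis neighbours.
Working through the distinct placements yields 3 geometric isomers: (Cl/I trans, H2O/N3 trans); (Cl/N3 trans, H2O/I trans); (Cl/H2O trans, I/N3 trans).

3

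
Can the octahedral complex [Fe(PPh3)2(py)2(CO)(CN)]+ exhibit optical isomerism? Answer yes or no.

yes

In an octahedral complex each vertex has one trans partner and four cis neighbours.
There are 6 geometric isomers: PPh3 trans, py trans; PPh3 cis, py cis (3 arrangements, 2 chiral); PPh3 cis, py trans; PPh3 trans, py cis.
Of these, 2 lack any improper symmetry element and so occur as enantiomeric pairs, giving 6 + 2 = 8 stereoisomers in total.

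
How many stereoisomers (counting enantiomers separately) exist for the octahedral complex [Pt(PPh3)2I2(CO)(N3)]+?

8

In an octahedral complex each vertex has one trans partner and four cis neighbours.
The distinct arrangements are (6 in all): PPh3 trans, I cis; PPh3 cis, I cis (3 arrangements, 2 chiral); PPh3 trans, I trans; PPh3 cis, I trans.
Of these, 2 lack any improper symmetry element and so occur as enantiomeric pairs, giving 6 + 2 = 8 stereoisomers in total.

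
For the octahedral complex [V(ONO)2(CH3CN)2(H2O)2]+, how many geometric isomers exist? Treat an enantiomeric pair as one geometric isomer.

The distinct arrangements are (5 in all): ONO trans, CH3CN trans, H2O trans; ONO cis, CH3CN trans, H2O cis; ONO trans, CH3CN cis, H2O cis; ONO cis, CH3CN cis, H2O cis (chiral); ONO cis, CH3CN cis, H2O trans.

5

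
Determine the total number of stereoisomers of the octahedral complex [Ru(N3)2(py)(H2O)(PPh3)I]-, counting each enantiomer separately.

15

An octahedron has six vertices in three trans pairs; every non-trans pair is cis.
Placing the ligands in turn and identifying arrangements related by rotation or reflection leaves 9 distinct geometric isomers.
Of these, 6 lack any improper symmetry element and so occur as enantiomeric pairs, giving 9 + 6 = 15 stereoisomers in total.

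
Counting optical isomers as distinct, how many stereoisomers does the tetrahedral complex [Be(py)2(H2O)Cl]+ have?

1

All four vertices of a tetrahedron are equivalent and mutually adjacent, so cis/trans isomerism cannot arise.
Only one geometric arrangement is possible.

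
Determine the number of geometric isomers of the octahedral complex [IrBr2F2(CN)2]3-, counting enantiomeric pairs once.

5

An octahedron has six vertices in three trans pairs; every non-trans pair is cis.
Systematic placement gives 5 geometric isomers: Br trans, F trans, CN trans; Br trans, F cis, CN cis; Br cis, F trans, CN cis; Br cis, F cis, CN cis (chiral); Br cis, F cis, CN trans.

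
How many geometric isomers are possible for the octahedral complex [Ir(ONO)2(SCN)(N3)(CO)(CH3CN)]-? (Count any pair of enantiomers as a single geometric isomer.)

The six octahedral sites form three mutually perpendicular trans pairs.
Systematic enumeration (placing each ligand type in turn and discarding arrangements equivalent by rotation or reflection) gives 9 geometric isomers.

9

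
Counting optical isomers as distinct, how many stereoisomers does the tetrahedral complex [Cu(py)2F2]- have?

1

In a tetrahedral complex all four positions are equivalent and every pair of ligands is adjacent — there is no cis/trans distinction.
Only one geometric arrangement is possible.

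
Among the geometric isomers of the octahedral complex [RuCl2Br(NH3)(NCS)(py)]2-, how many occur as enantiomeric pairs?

An octahedron has six vertices in three trans pairs; every non-trans pair is cis.
Systematic enumeration (placing each ligand type in turn and discarding arrangements equivalent by rotation or reflection) gives 9 geometric isomers.
Of these, 6 lack any improper symmetry element and so occur as enantiomeric pairs, giving 9 + 6 = 15 stereoisomers in total.

6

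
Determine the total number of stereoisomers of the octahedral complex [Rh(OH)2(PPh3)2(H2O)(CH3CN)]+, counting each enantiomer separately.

8

An octahedron has six vertices in three trans pairs; every non-trans pair is cis.
Systematic placement gives 6 geometric isomers: OH trans, PPh3 trans; OH cis, PPh3 cis (3 arrangements, 2 chiral); OH cis, PPh3 trans; OH trans, PPh3 cis.
Of these, 2 lack any improper symmetry element and so occur as enantiomeric pairs, giving 6 + 2 = 8 stereoisomers in total.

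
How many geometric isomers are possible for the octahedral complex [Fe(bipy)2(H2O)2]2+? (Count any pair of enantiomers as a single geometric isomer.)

In an octahedral complex each vertex has one trans partner and four cis neighbours.
Each bipy is bidentate and must span two cis positions.
There are 2 geometric isomers: H2O trans; H2O cis (chiral).

2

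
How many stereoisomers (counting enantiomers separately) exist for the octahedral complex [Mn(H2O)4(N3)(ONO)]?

Systematic placement gives 2 geometric isomers: N3 and ONO mutually trans; N3 and ONO mutually cis.
Each arrangement has an internal mirror plane or centre of symmetry, so none is chiral.

2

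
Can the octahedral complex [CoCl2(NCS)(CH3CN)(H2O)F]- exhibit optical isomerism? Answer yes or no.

The six octahedral sites form three mutually perpendicular trans pairs.
Placing the ligands in turn and identifying arrangements related by rotation or reflection leaves 9 distinct geometric isomers.
Of these, 6 lack any improper symmetry element and so occur as enantiomeric pairs, giving 9 + 6 = 15 stereoisomers in total.

yes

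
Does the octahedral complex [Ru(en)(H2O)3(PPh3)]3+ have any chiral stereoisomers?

In an octahedral complex each vertex has one trans partner and four cis neighbours.
Each en is bidentate and must span two cis positions.
There are 2 geometric isomers: H2O mer; H2O fac.
Each arrangement has an internal mirror plane or centre of symmetry, so none is chiral.

no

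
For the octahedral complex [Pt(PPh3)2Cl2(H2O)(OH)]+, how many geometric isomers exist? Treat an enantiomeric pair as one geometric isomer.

The six octahedral sites form three mutually perpendicular trans pairs.
Systematic placement gives 6 geometric isomers: PPh3 trans, Cl trans; PPh3 cis, Cl trans; PPh3 trans, Cl cis; PPh3 cis, Cl cis (3 arrangements, 2 chiral).

6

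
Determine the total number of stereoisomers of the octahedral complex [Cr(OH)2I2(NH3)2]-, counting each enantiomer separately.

6

In an octahedral complex each vertex has one trans partner and four cis neighbours.
The distinct arrangements are (5 in all): OH trans, I trans, NH3 trans; OH cis, I trans, NH3 cis; OH trans, I cis, NH3 cis; OH cis, I cis, NH3 cis (chiral); OH cis, I cis, NH3 trans.
One of these lacks any improper symmetry element and so occurs as an enantiomeric pair, giving 5 + 1 = 6 stereoisomers in total.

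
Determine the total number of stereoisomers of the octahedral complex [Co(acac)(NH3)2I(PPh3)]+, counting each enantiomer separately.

6

An octahedron has six vertices in three trans pairs; every non-trans pair is cis.
Each acac is bidentate and must span two cis positions.
The distinct arrangements are (4 in all): NH3 cis (3 arrangements, 2 chiral); NH3 trans.
Of these, 2 lack any improper symmetry element and so occur as enantiomeric pairs, giving 4 + 2 = 6 stereoisomers in total.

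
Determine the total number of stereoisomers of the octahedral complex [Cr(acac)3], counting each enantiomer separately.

Each acac is bidentate and must span two cis positions.
Only one geometric arrangement is possible; it has no improper symmetry element, so it exists as a pair of enantiomers (2 stereoisomers).

2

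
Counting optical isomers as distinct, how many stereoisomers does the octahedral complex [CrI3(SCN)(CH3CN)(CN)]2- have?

The distinct arrangements are (4 in all): I mer (3 arrangements); I fac (chiral).
One of these lacks any improper symmetry element and so occurs as an enantiomeric pair, giving 4 + 1 = 5 stereoisomers in total.

5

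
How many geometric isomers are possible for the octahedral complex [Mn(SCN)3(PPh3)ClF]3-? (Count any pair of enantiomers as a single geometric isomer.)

4

There are 4 geometric isomers: SCN mer (3 arrangements); SCN fac (chiral).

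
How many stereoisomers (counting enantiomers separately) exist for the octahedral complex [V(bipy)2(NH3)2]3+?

3

Each bipy is bidentate and must span two cis positions.
Systematic placement gives 2 geometric isomers: NH3 trans; NH3 cis (chiral).
One of these lacks any improper symmetry element and so occurs as an enantiomeric pair, giving 2 + 1 = 3 stereoisomers in total.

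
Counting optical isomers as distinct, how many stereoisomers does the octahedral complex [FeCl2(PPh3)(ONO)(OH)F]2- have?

Systematic enumeration (placing each ligand type in turn and discarding arrangements equivalent by rotation or reflection) gives 9 geometric isomers.
Of these, 6 lack any improper symmetry element and so occur as enantiomeric pairs, giving 9 + 6 = 15 stereoisomers in total.

15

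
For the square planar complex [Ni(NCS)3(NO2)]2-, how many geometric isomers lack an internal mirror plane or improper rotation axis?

0

A square has two trans pairs of vertices; adjacent vertices are cis.
Only one geometric arrangement is possible.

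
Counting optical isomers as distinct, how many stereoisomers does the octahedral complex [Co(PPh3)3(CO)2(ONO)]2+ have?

An octahedron has six vertices in three trans pairs; every non-trans pair is cis.
The distinct arrangements are (3 in all): PPh3 mer, CO trans; PPh3 mer, CO cis; PPh3 fac, CO cis.
Each arrangement has an internal mirror plane or centre of symmetry, so none is chiral.

3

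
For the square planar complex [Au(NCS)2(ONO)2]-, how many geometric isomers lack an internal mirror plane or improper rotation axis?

0

In a square planar complex each vertex has one trans partner and two cis neighbours.
Working through the distinct placements yields 2 geometric isomers: NCS cis; NCS trans.
Each arrangement has an internal mirror plane or centre of symmetry, so none is chiral.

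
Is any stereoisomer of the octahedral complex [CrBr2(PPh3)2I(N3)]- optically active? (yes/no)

yes

The distinct arrangements are (6 in all): Br trans, PPh3 trans; Br trans, PPh3 cis; Br cis, PPh3 trans; Br cis, PPh3 cis (3 arrangements, 2 chiral).
Of these, 2 lack any improper symmetry element and so occur as enantiomeric pairs, giving 6 + 2 = 8 stereoisomers in total.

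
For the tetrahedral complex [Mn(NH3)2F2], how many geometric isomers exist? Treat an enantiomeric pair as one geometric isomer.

1

All four vertices of a tetrahedron are equivalent and mutually adjacent, so cis/trans isomerism cannot arise.
Only one geometric arrangement is possible.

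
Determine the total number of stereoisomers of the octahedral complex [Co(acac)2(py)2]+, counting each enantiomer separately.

An octahedron has six vertices in three trans pairs; every non-trans pair is cis.
Each acac is bidentate and must span two cis positions.
There are 2 geometric isomers: py trans; py cis (chiral).
One of these lacks any improper symmetry element and so occurs as an enantiomeric pair, giving 2 + 1 = 3 stereoisomers in total.

3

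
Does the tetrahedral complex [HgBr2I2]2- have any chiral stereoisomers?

Only one geometric arrangement is possible.

no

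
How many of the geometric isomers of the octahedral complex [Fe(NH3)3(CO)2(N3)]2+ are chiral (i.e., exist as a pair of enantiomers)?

0

Working through the distinct placements yields 3 geometric isomers: NH3 mer, CO trans; NH3 mer, CO cis; NH3 fac, CO cis.
Each arrangement has an internal mirror plane or centre of symmetry, so none is chiral.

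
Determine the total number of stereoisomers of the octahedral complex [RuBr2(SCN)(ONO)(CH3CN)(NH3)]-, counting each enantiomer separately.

15

The six octahedral sites form three mutually perpendicular trans pairs.
Systematic enumeration (placing each ligand type in turn and discarding arrangements equivalent by rotation or reflection) gives 9 geometric isomers.
Of these, 6 lack any improper symmetry element and so occur as enantiomeric pairs, giving 9 + 6 = 15 stereoisomers in total.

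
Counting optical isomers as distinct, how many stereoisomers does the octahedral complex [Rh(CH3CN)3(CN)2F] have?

3

An octahedron has six vertices in three trans pairs; every non-trans pair is cis.
Working through the distinct placements yields 3 geometric isomers: CH3CN mer, CN cis; CH3CN mer, CN trans; CH3CN fac, CN cis.
Each arrangement has an internal mirror plane or centre of symmetry, so none is chiral.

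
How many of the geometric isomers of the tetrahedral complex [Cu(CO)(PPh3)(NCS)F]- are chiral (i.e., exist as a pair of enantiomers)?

Only one geometric arrangement is possible; it has no improper symmetry element, so it exists as a pair of enantiomers (2 stereoisomers).

1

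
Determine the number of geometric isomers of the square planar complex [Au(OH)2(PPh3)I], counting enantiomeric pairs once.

2

In a square planar complex each vertex has one trans partner and two cis neighbours.
The distinct arrangements are (2 in all): OH cis; OH trans.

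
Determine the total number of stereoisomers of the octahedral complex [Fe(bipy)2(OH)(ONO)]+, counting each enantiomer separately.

An octahedron has six vertices in three trans pairs; every non-trans pair is cis.
Each bipy is bidentate and must span two cis positions.
There are 2 geometric isomers: OH and ONO mutually trans; OH and ONO mutually cis (chiral).
One of these lacks any improper symmetry element and so occurs as an enantiomeric pair, giving 2 + 1 = 3 stereoisomers in total.

3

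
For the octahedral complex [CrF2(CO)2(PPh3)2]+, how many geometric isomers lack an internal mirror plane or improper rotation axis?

The six octahedral sites form three mutually perpendicular trans pairs.
Systematic placement gives 5 geometric isomers: F trans, CO trans, PPh3 trans; F cis, CO trans, PPh3 cis; F cis, CO cis, PPh3 trans; F cis, CO cis, PPh3 cis (chiral); F trans, CO cis, PPh3 cis.
One of these lacks any improper symmetry element and so occurs as an enantiomeric pair, giving 5 + 1 = 6 stereoisomers in total.

1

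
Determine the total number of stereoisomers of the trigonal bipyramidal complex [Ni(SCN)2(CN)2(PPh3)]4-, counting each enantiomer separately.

6

Placing the ligands in turn and identifying arrangements related by rotation or reflection leaves 5 distinct geometric isomers.
One of these lacks any improper symmetry element and so occurs as an enantiomeric pair, giving 5 + 1 = 6 stereoisomers in total.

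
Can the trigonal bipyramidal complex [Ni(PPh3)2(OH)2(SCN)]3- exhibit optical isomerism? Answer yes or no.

A trigonal bipyramid has two axial and three equatorial sites, which are chemically inequivalent.
Placing the ligands in turn and identifying arrangements related by rotation or reflection leaves 5 distinct geometric isomers.
One of these lacks any improper symmetry element and so occurs as an enantiomeric pair, giving 5 + 1 = 6 stereoisomers in total.

yes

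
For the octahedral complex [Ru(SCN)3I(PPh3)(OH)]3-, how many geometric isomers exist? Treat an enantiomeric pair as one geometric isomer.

4

Systematic placement gives 4 geometric isomers: SCN mer (3 arrangements); SCN fac (chiral).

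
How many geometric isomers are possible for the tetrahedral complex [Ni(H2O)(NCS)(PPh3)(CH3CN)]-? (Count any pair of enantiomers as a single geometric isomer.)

1

All four vertices of a tetrahedron are equivalent and mutually adjacent, so cis/trans isomerism cannot arise.
Only one geometric arrangement is possible; it has no improper symmetry element, so it exists as a pair of enantiomers (2 stereoisomers).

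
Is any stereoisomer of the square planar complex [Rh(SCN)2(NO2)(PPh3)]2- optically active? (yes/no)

In a square planar complex each vertex has one trans partner and two cis neighbours.
Systematic placement gives 2 geometric isomers: SCN cis; SCN trans.
Each arrangement has an internal mirror plane or centre of symmetry, so none is chiral.

no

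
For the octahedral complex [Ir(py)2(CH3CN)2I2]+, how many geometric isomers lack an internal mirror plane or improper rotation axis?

The distinct arrangements are (5 in all): py trans, CH3CN trans, I trans; py cis, CH3CN trans, I cis; py trans, CH3CN cis, I cis; py cis, CH3CN cis, I cis (chiral); py cis, CH3CN cis, I trans.
One of these lacks any improper symmetry element and so occurs as an enantiomeric pair, giving 5 + 1 = 6 stereoisomers in total.

1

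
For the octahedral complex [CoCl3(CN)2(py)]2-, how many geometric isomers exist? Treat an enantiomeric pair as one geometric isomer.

Working through the distinct placements yields 3 geometric isomers: Cl mer, CN trans; Cl fac, CN cis; Cl mer, CN cis.

3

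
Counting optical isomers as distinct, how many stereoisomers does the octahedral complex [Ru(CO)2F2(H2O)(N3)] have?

8

An octahedron has six vertices in three trans pairs; every non-trans pair is cis.
Systematic placement gives 6 geometric isomers: CO trans, F trans; CO trans, F cis; CO cis, F cis (3 arrangements, 2 chiral); CO cis, F trans.
Of these, 2 lack any improper symmetry element and so occur as enantiomeric pairs, giving 6 + 2 = 8 stereoisomers in total.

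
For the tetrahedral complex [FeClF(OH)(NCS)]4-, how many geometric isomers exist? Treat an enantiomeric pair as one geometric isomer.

1

All four vertices of a tetrahedron are equivalent and mutually adjacent, so cis/trans isomerism cannot arise.
Only one geometric arrangement is possible; it has no improper symmetry element, so it exists as a pair of enantiomers (2 stereoisomers).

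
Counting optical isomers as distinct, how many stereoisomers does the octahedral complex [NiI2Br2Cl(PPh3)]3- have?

8

The distinct arrangements are (6 in all): I cis, Br trans; I trans, Br trans; I cis, Br cis (3 arrangements, 2 chiral); I trans, Br cis.
Of these, 2 lack any improper symmetry element and so occur as enantiomeric pairs, giving 6 + 2 = 8 stereoisomers in total.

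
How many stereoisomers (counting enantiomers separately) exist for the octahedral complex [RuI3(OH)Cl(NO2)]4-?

5

An octahedron has six vertices in three trans pairs; every non-trans pair is cis.
Working through the distinct placements yields 4 geometric isomers: I mer (3 arrangements); I fac (chiral).
One of these lacks any improper symmetry element and so occurs as an enantiomeric pair, giving 4 + 1 = 5 stereoisomers in total.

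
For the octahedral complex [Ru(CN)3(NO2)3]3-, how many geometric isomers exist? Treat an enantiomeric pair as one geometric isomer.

2

In an octahedral complex each vertex has one trans partner and four cis neighbours.
Working through the distinct placements yields 2 geometric isomers: CN mer; CN fac.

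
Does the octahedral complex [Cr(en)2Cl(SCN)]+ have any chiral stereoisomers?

An octahedron has six vertices in three trans pairs; every non-trans pair is cis.
Each en is bidentate and must span two cis positions.
There are 2 geometric isomers: Cl and SCN mutually trans; Cl and SCN mutually cis (chiral).
One of these lacks any improper symmetry element and so occurs as an enantiomeric pair, giving 2 + 1 = 3 stereoisomers in total.

yes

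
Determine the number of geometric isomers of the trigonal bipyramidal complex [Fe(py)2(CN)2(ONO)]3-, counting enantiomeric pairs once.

5

A trigonal bipyramid has two axial and three equatorial sites, which are chemically inequivalent.
Exhaustive case analysis gives 5 geometric isomers.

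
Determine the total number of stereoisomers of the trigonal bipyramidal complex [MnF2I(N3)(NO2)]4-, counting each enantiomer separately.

10

Systematic enumeration (placing each ligand type in turn and discarding arrangements equivalent by rotation or reflection) gives 7 geometric isomers.
Of these, 3 lack any improper symmetry element and so occur as enantiomeric pairs, giving 7 + 3 = 10 stereoisomers in total.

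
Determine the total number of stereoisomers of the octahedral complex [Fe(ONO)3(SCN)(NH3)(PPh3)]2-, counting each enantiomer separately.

5

The six octahedral sites form three mutually perpendicular trans pairs.
Working through the distinct placements yields 4 geometric isomers: ONO mer (3 arrangements); ONO fac (chiral).
One of these lacks any improper symmetry element and so occurs as an enantiomeric pair, giving 4 + 1 = 5 stereoisomers in total.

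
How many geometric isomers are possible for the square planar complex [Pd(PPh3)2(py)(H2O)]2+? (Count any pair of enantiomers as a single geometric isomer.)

2

In a square planar complex each vertex has one trans partner and two cis neighbours.
Systematic placement gives 2 geometric isomers: PPh3 cis; PPh3 trans.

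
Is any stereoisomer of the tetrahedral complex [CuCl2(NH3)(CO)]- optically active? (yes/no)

All four vertices of a tetrahedron are equivalent and mutually adjacent, so cis/trans isomerism cannot arise.
Only one geometric arrangement is possible.

no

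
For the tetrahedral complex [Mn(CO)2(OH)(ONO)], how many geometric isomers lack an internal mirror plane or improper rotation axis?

0

All four vertices of a tetrahedron are equivalent and mutually adjacent, so cis/trans isomerism cannot arise.
Only one geometric arrangement is possible.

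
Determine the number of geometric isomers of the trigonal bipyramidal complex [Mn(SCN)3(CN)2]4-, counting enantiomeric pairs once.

3

In a trigonal bipyramid the two axial positions differ from the three equatorial ones.
The distinct arrangements are (3 in all): CN both axial; CN one axial, one equatorial; CN both equatorial.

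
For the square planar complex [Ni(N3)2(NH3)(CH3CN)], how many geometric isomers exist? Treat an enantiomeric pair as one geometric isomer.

2

In a square planar complex each vertex has one trans partner and two cis neighbours.
Working through the distinct placements yields 2 geometric isomers: N3 cis; N3 trans.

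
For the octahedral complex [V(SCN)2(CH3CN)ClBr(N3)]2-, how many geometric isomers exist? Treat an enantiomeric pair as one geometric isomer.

9

In an octahedral complex each vertex has one trans partner and four cis neighbours.
Placing the ligands in turn and identifying arrangements related by rotation or reflection leaves 9 distinct geometric isomers.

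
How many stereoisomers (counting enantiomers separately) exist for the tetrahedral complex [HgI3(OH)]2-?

1

Only one geometric arrangement is possible.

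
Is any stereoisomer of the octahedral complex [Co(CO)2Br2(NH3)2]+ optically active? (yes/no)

yes

In an octahedral complex each vertex has one trans partner and four cis neighbours.
The distinct arrangements are (5 in all): CO trans, Br trans, NH3 trans; CO cis, Br trans, NH3 cis; CO cis, Br cis, NH3 trans; CO cis, Br cis, NH3 cis (chiral); CO trans, Br cis, NH3 cis.
One of these lacks any improper symmetry element and so occurs as an enantiomeric pair, giving 5 + 1 = 6 stereoisomers in total.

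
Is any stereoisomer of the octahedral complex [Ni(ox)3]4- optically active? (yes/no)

In an octahedral complex each vertex has one trans partner and four cis neighbours.
Each ox is bidentate and must span two cis positions.
Only one geometric arrangement is possible; it has no improper symmetry element, so it exists as a pair of enantiomers (2 stereoisomers).

yes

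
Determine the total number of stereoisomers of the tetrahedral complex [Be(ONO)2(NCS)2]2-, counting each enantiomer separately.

1

Only one geometric arrangement is possible.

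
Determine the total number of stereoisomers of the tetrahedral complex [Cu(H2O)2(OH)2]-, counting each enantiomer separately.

All four vertices of a tetrahedron are equivalent and mutually adjacent, so cis/trans isomerism cannot arise.
Only one geometric arrangement is possible.

1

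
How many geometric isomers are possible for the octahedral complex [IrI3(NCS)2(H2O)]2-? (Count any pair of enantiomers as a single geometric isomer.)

3

In an octahedral complex each vertex has one trans partner and four cis neighbours.
Systematic placement gives 3 geometric isomers: I mer, NCS trans; I fac, NCS cis; I mer, NCS cis.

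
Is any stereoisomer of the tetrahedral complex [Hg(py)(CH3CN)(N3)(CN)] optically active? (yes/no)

yes

Only one geometric arrangement is possible; it has no improper symmetry element, so it exists as a pair of enantiomers (2 stereoisomers).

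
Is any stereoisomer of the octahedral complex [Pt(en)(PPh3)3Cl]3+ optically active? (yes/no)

no

The six octahedral sites form three mutually perpendicular trans pairs.
Each en is bidentate and must span two cis positions.
There are 2 geometric isomers: PPh3 fac; PPh3 mer.
Each arrangement has an internal mirror plane or centre of symmetry, so none is chiral.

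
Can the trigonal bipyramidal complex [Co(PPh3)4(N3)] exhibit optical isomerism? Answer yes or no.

In a trigonal bipyramid the two axial positions differ from the three equatorial ones.
The distinct arrangements are (2 in all): N3 axial; N3 equatorial.
Each arrangement has an internal mirror plane or centre of symmetry, so none is chiral.

no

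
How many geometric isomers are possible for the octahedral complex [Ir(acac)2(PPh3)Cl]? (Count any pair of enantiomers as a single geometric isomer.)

Each acac is bidentate and must span two cis positions.
There are 2 geometric isomers: PPh3 and Cl mutually trans; PPh3 and Cl mutually cis (chiral).

2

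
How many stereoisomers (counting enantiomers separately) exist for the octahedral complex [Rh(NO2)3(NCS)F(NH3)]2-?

5

The six octahedral sites form three mutually perpendicular trans pairs.
Systematic placement gives 4 geometric isomers: NO2 mer (3 arrangements); NO2 fac (chiral).
One of these lacks any improper symmetry element and so occurs as an enantiomeric pair, giving 4 + 1 = 5 stereoisomers in total.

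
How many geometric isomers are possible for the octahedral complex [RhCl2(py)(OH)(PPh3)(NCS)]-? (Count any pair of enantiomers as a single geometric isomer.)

9

In an octahedral complex each vertex has one trans partner and four cis neighbours.
Exhaustive case analysis gives 9 geometric isomers.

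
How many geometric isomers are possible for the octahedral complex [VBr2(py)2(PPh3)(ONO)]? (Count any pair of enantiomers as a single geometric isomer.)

In an octahedral complex each vertex has one trans partner and four cis neighbours.
Working through the distinct placements yields 6 geometric isomers: Br trans, py trans; Br trans, py cis; Br cis, py trans; Br cis, py cis (3 arrangements, 2 chiral).

6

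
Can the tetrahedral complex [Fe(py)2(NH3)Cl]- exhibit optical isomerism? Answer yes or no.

In a tetrahedral complex all four positions are equivalent and every pair of ligands is adjacent — there is no cis/trans distinction.
Only one geometric arrangement is possible.

no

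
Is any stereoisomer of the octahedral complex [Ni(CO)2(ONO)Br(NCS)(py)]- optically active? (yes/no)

An octahedron has six vertices in three trans pairs; every non-trans pair is cis.
Exhaustive case analysis gives 9 geometric isomers.
Of these, 6 lack any improper symmetry element and so occur as enantiomeric pairs, giving 9 + 6 = 15 stereoisomers in total.

yes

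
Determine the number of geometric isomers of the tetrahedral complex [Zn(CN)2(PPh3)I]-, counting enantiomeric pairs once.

Only one geometric arrangement is possible.

1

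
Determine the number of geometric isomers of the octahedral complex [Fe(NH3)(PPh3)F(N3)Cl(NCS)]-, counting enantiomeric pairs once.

The six octahedral sites form three mutually perpendicular trans pairs.
Placing the ligands in turn and identifying arrangements related by rotation or reflection leaves 15 distinct geometric isomers.

15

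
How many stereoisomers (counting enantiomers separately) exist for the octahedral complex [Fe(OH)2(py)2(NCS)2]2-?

In an octahedral complex each vertex has one trans partner and four cis neighbours.
The distinct arrangements are (5 in all): OH trans, py trans, NCS trans; OH cis, py cis, NCS trans; OH cis, py trans, NCS cis; OH cis, py cis, NCS cis (chiral); OH trans, py cis, NCS cis.
One of these lacks any improper symmetry element and so occurs as an enantiomeric pair, giving 5 + 1 = 6 stereoisomers in total.

6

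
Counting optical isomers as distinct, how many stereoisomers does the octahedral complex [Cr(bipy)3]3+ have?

2

In an octahedral complex each vertex has one trans partner and four cis neighbours.
Each bipy is bidentate and must span two cis positions.
Only one geometric arrangement is possible; it has no improper symmetry element, so it exists as a pair of enantiomers (2 stereoisomers).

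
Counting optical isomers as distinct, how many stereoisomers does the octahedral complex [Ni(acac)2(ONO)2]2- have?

3

The six octahedral sites form three mutually perpendicular trans pairs.
Each acac is bidentate and must span two cis positions.
Working through the distinct placements yields 2 geometric isomers: ONO trans; ONO cis (chiral).
One of these lacks any improper symmetry element and so occurs as an enantiomeric pair, giving 2 + 1 = 3 stereoisomers in total.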